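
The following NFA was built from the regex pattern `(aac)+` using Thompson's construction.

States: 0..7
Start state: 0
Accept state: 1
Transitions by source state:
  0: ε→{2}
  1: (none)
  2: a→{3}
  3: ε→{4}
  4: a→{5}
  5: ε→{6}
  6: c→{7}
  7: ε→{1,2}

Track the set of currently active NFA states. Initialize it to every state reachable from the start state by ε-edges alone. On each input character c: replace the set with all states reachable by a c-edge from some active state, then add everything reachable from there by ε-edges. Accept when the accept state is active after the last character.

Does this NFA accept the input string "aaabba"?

initial (ε-close {0}): {0,2}
'a' @ 1: {3,4}
'a' @ 2: {5,6}
'a' @ 3: {}  — dead — no transitions
rest 'bba' ignored (set empty)
final: {}; accept 1 not in set

Answer: REJECT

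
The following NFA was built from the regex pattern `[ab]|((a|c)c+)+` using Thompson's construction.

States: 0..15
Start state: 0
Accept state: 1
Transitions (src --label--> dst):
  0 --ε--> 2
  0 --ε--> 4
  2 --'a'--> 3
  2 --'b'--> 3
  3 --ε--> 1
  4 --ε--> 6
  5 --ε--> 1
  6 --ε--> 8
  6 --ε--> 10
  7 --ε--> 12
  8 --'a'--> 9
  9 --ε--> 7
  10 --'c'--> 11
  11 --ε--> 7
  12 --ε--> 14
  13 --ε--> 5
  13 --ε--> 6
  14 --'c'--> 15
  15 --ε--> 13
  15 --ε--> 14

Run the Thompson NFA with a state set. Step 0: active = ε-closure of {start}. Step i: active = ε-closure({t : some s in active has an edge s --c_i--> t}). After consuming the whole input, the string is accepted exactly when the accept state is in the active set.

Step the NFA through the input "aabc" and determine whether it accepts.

Answer: REJECT

Trace:
start: ε-closure({0}) = {0,2,4,6,8,10}
'a' @ 1: {1,3,7,9,12,14}  (accept∈set)
'a' @ 2: {}  — no active states
rest 'bc' ignored (set empty)
final: {}; accept 1 not in set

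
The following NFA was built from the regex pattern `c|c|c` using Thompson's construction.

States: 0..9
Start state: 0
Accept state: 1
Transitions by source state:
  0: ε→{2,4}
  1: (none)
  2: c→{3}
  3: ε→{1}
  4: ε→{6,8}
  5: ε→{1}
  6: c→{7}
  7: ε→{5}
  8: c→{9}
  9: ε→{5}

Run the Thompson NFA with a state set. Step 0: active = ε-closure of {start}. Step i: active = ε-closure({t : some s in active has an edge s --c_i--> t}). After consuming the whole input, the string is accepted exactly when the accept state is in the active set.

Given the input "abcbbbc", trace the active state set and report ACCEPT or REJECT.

Answer: REJECT

Steps:
S₀ = ε-closure({0}) = {0,2,4,6,8}
'a' @ 1: {}  — dead — no transitions
rest 'bcbbbc' ignored (set empty)
end set {} — state 1 not in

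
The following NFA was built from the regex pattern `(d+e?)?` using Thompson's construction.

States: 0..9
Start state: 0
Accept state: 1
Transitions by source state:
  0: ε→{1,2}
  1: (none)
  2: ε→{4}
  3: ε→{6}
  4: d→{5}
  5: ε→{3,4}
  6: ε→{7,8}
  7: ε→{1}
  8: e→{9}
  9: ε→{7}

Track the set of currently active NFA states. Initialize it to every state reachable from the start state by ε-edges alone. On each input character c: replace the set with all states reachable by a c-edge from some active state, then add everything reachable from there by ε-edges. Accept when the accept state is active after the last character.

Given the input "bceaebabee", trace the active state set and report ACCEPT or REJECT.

start: ε-closure({0}) = {0,1,2,4}
'b' @ 1: {}  — no active states
rest 'ceaebabee' ignored (set empty)
end set {} — state 1 not in

Answer: REJECT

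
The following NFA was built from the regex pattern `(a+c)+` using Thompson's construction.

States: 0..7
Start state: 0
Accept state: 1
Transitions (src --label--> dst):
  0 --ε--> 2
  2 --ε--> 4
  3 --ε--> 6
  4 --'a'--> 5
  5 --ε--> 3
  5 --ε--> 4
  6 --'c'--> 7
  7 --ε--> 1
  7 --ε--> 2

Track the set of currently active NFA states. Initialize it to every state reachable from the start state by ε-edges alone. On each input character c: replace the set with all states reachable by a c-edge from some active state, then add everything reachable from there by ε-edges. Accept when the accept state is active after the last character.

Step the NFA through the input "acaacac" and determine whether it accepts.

Answer: ACCEPT

Derivation:
initial (ε-close {0}): {0,2,4}
'a' @ 1: {3,4,5,6}
'c' @ 2: {1,2,4,7}  [accepting]
'a' @ 3: {3,4,5,6}
'a' @ 4: {3,4,5,6}
'c' @ 5: {1,2,4,7}  [accepting]
'a' @ 6: {3,4,5,6}
'c' @ 7: {1,2,4,7}  [accepting]
final: {1,2,4,7}; accept 1 in set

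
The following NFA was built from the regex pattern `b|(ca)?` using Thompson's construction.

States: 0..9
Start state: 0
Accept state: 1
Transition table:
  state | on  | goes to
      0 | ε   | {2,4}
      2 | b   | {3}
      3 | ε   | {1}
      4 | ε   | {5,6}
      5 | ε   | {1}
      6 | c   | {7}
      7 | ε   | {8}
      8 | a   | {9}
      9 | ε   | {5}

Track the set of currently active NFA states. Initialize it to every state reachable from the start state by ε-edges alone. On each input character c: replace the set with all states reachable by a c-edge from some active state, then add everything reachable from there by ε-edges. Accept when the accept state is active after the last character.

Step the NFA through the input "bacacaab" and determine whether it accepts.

Answer: REJECT

Trace:
start: ε-closure({0}) = {0,1,2,4,5,6}
'b' @ 1: {1,3}  [accepting]
'a' @ 2: {}  — state set empty
rest 'cacaab' ignored (set empty)
end set {} — state 1 not in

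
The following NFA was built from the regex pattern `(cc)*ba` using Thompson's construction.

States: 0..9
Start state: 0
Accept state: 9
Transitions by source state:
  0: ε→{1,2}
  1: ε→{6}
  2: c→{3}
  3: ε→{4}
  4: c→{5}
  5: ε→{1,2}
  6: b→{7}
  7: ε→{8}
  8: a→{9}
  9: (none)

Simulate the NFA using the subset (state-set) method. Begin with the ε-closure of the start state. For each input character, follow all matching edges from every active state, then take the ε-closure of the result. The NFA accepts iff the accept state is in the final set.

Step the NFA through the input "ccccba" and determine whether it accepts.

initial (ε-close {0}): {0,1,2,6}
'c' @ 1: {3,4}
'c' @ 2: {1,2,5,6}
'c' @ 3: {3,4}
'c' @ 4: {1,2,5,6}
'b' @ 5: {7,8}
'a' @ 6: {9}  ✓accept
end set {9} — state 9 in

Answer: ACCEPT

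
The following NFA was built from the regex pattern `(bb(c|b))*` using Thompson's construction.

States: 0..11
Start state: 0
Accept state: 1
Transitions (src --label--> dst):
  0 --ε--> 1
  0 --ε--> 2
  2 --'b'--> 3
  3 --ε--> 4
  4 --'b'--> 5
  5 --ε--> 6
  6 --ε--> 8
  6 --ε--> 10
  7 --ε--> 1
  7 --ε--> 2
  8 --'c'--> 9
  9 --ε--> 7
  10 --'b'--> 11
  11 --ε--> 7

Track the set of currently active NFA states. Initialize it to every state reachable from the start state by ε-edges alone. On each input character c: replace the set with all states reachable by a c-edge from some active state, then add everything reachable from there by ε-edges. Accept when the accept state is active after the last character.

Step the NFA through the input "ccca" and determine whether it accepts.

Answer: REJECT

Trace:
initial (ε-close {0}): {0,1,2}
'c' @ 1: {}  — dead — no transitions
rest 'cca' ignored (set empty)
final: {}; accept 1 not in set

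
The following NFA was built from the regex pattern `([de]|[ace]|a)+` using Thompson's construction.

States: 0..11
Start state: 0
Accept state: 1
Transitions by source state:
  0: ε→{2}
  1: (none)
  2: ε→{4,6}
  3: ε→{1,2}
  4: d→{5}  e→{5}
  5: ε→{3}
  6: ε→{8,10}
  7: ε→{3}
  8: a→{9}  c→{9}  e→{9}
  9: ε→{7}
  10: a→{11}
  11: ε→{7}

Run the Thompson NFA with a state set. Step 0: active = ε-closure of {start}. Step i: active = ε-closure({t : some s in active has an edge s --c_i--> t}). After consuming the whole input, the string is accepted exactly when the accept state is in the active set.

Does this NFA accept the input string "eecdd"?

start: ε-closure({0}) = {0,2,4,6,8,10}
'e' @ 1: {1,2,3,4,5,6,7,8,9,10}  (accept∈set)
'e' @ 2: {1,2,3,4,5,6,7,8,9,10}  (accept∈set)
'c' @ 3: {1,2,3,4,6,7,8,9,10}  (accept∈set)
'd' @ 4: {1,2,3,4,5,6,8,10}  (accept∈set)
'd' @ 5: {1,2,3,4,5,6,8,10}  (accept∈set)
final: {1,2,3,4,5,6,8,10}; accept 1 in set

Answer: ACCEPT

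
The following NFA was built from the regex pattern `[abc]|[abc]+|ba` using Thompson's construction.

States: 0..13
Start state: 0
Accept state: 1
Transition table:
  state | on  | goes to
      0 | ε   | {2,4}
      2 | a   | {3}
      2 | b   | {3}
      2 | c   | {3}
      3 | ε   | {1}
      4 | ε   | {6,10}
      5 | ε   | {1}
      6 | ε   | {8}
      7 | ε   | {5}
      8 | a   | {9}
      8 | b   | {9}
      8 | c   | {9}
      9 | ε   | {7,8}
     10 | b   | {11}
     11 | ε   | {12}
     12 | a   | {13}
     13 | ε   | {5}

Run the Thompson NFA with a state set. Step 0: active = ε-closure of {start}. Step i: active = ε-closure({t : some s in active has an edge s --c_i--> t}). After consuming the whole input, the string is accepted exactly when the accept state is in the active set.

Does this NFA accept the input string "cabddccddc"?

Answer: REJECT

Steps:
S₀ = ε-closure({0}) = {0,2,4,6,8,10}
'c' @ 1: {1,3,5,7,8,9}  [accepting]
'a' @ 2: {1,5,7,8,9}  [accepting]
'b' @ 3: {1,5,7,8,9}  [accepting]
'd' @ 4: {}  — state set empty
rest 'dccddc' ignored (set empty)
after full input: {}  (accept=1 not in)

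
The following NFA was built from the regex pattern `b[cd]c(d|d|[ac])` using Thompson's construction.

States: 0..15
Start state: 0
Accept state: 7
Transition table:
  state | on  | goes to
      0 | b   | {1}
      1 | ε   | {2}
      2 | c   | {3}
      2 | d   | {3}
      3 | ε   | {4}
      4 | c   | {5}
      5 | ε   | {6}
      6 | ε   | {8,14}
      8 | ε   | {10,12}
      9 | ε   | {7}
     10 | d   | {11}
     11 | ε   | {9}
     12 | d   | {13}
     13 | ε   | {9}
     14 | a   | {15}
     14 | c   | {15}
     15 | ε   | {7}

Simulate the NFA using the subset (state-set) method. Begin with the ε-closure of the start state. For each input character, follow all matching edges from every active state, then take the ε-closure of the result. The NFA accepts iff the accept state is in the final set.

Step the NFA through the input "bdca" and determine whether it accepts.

initial (ε-close {0}): {0}
'b' @ 1: {1,2}
'd' @ 2: {3,4}
'c' @ 3: {5,6,8,10,12,14}
'a' @ 4: {7,15}  ✓accept
after full input: {7,15}  (accept=7 in)

Answer: ACCEPT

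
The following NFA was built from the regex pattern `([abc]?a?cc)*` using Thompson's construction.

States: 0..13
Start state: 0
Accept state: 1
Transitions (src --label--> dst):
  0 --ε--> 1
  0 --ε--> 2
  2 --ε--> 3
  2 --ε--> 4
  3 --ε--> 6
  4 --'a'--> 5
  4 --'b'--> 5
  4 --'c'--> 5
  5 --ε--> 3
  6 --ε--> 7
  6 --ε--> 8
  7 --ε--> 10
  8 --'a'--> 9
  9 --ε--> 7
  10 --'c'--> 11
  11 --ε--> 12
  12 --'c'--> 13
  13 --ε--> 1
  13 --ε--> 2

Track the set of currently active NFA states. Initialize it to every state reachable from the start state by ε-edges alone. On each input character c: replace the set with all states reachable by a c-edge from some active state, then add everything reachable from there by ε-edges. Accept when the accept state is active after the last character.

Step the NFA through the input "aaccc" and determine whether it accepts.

Answer: REJECT

Trace:
S₀ = ε-closure({0}) = {0,1,2,3,4,6,7,8,10}
'a' @ 1: {3,5,6,7,8,9,10}
'a' @ 2: {7,9,10}
'c' @ 3: {11,12}
'c' @ 4: {1,2,3,4,6,7,8,10,13}  ✓accept
'c' @ 5: {3,5,6,7,8,10,11,12}
final: {3,5,6,7,8,10,11,12}; accept 1 not in set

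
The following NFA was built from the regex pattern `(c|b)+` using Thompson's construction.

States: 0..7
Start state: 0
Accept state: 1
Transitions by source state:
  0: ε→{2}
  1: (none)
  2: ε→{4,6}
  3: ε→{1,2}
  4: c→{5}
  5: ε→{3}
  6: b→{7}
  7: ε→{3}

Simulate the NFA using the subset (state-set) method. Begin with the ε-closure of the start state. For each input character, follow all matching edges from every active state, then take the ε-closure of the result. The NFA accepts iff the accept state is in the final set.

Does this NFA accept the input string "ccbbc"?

start: ε-closure({0}) = {0,2,4,6}
'c' @ 1: {1,2,3,4,5,6}  ✓accept
'c' @ 2: {1,2,3,4,5,6}  ✓accept
'b' @ 3: {1,2,3,4,6,7}  ✓accept
'b' @ 4: {1,2,3,4,6,7}  ✓accept
'c' @ 5: {1,2,3,4,5,6}  ✓accept
end set {1,2,3,4,5,6} — state 1 in

Answer: ACCEPT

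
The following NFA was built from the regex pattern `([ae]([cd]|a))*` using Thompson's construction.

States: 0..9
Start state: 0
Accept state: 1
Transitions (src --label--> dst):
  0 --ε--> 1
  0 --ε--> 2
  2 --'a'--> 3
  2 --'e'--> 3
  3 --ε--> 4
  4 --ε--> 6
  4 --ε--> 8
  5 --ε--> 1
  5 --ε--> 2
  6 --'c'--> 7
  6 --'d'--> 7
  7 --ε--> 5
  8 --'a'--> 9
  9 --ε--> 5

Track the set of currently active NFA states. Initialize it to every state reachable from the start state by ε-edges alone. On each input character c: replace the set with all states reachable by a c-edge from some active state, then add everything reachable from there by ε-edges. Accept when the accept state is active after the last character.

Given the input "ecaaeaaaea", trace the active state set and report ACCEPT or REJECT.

Answer: ACCEPT

Trace:
start: ε-closure({0}) = {0,1,2}
'e' @ 1: {3,4,6,8}
'c' @ 2: {1,2,5,7}  (accept∈set)
'a' @ 3: {3,4,6,8}
'a' @ 4: {1,2,5,9}  (accept∈set)
'e' @ 5: {3,4,6,8}
'a' @ 6: {1,2,5,9}  (accept∈set)
'a' @ 7: {3,4,6,8}
'a' @ 8: {1,2,5,9}  (accept∈set)
'e' @ 9: {3,4,6,8}
'a' @ 10: {1,2,5,9}  (accept∈set)
after full input: {1,2,5,9}  (accept=1 in)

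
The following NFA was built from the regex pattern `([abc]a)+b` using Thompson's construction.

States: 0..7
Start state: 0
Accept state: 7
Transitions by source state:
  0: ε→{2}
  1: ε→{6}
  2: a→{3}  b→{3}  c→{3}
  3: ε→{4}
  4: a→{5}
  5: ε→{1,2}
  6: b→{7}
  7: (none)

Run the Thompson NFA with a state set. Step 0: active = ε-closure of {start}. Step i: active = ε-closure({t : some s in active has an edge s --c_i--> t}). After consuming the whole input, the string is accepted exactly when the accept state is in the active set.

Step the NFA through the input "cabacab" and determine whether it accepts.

S₀ = ε-closure({0}) = {0,2}
'c' @ 1: {3,4}
'a' @ 2: {1,2,5,6}
'b' @ 3: {3,4,7}  ✓accept
'a' @ 4: {1,2,5,6}
'c' @ 5: {3,4}
'a' @ 6: {1,2,5,6}
'b' @ 7: {3,4,7}  ✓accept
end set {3,4,7} — state 7 in

Answer: ACCEPT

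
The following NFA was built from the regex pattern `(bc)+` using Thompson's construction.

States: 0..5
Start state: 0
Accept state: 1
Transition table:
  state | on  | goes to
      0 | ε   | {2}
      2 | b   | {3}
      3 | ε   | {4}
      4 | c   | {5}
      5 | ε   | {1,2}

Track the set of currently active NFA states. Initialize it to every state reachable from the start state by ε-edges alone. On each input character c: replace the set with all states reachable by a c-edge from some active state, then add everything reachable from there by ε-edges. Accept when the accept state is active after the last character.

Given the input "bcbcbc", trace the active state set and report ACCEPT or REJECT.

S₀ = ε-closure({0}) = {0,2}
'b' @ 1: {3,4}
'c' @ 2: {1,2,5}  [accepting]
'b' @ 3: {3,4}
'c' @ 4: {1,2,5}  [accepting]
'b' @ 5: {3,4}
'c' @ 6: {1,2,5}  [accepting]
end set {1,2,5} — state 1 in

Answer: ACCEPT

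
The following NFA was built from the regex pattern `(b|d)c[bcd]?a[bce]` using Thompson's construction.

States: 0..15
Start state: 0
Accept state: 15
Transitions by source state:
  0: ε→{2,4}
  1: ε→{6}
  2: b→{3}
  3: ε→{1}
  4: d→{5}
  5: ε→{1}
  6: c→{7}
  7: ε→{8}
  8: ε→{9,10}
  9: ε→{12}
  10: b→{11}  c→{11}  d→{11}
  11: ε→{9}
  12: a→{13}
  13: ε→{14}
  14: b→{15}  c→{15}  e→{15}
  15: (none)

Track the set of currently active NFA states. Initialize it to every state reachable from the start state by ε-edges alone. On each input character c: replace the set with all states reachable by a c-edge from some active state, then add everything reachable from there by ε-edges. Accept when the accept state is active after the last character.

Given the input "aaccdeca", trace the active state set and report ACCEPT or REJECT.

S₀ = ε-closure({0}) = {0,2,4}
'a' @ 1: {}  — no active states
rest 'accdeca' ignored (set empty)
end set {} — state 15 not in

Answer: REJECT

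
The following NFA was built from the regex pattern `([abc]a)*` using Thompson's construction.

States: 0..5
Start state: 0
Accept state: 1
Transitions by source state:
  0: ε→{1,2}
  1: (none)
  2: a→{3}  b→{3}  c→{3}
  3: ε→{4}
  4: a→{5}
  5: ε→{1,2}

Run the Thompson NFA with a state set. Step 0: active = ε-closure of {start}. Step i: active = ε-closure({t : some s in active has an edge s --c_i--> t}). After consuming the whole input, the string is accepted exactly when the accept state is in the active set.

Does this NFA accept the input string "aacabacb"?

S₀ = ε-closure({0}) = {0,1,2}
'a' @ 1: {3,4}
'a' @ 2: {1,2,5}  ✓accept
'c' @ 3: {3,4}
'a' @ 4: {1,2,5}  ✓accept
'b' @ 5: {3,4}
'a' @ 6: {1,2,5}  ✓accept
'c' @ 7: {3,4}
'b' @ 8: {}  — no active states
end set {} — state 1 not in

Answer: REJECT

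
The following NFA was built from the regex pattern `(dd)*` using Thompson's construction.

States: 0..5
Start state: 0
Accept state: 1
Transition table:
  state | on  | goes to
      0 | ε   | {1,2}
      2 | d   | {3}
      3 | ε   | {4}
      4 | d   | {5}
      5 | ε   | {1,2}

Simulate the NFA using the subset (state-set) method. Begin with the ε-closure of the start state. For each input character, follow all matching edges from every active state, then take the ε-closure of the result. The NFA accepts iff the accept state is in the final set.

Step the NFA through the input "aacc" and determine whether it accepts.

start: ε-closure({0}) = {0,1,2}
'a' @ 1: {}  — no active states
rest 'acc' ignored (set empty)
final: {}; accept 1 not in set

Answer: REJECT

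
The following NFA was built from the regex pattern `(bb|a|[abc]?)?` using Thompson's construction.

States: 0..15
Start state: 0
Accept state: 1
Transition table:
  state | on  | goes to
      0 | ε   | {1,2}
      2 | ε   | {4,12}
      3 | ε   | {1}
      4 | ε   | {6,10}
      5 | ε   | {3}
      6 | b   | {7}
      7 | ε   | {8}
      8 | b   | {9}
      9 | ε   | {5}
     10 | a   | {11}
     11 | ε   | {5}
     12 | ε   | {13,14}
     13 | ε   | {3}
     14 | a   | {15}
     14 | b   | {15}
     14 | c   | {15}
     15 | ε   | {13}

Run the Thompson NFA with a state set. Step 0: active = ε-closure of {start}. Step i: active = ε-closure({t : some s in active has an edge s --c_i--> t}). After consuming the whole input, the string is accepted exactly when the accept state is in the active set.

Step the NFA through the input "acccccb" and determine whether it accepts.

S₀ = ε-closure({0}) = {0,1,2,3,4,6,10,12,13,14}
'a' @ 1: {1,3,5,11,13,15}  ✓accept
'c' @ 2: {}  — no active states
rest 'ccccb' ignored (set empty)
final: {}; accept 1 not in set

Answer: REJECT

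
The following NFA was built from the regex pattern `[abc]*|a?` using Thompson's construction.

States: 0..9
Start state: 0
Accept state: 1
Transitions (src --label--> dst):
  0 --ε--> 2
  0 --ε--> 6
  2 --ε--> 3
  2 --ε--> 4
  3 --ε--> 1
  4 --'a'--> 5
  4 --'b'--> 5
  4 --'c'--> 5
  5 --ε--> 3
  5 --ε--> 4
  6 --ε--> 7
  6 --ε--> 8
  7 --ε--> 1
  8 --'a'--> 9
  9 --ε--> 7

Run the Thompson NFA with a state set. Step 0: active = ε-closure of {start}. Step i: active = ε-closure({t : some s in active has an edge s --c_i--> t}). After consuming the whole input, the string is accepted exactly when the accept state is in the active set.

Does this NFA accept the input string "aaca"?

S₀ = ε-closure({0}) = {0,1,2,3,4,6,7,8}
'a' @ 1: {1,3,4,5,7,9}  (accept∈set)
'a' @ 2: {1,3,4,5}  (accept∈set)
'c' @ 3: {1,3,4,5}  (accept∈set)
'a' @ 4: {1,3,4,5}  (accept∈set)
end set {1,3,4,5} — state 1 in

Answer: ACCEPT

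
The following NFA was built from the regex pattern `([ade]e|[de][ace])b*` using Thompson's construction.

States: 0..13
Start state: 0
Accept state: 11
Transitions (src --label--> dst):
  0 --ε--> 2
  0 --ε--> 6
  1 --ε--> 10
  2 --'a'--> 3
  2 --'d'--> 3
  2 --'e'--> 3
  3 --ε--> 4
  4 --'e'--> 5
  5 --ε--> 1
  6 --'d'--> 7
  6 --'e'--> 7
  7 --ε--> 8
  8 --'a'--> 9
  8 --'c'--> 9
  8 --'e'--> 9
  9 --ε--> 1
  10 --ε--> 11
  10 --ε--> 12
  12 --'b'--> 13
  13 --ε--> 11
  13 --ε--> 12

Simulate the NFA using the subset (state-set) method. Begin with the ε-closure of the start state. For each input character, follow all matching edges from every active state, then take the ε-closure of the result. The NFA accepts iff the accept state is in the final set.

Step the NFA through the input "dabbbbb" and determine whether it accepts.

start: ε-closure({0}) = {0,2,6}
'd' @ 1: {3,4,7,8}
'a' @ 2: {1,9,10,11,12}  ✓accept
'b' @ 3: {11,12,13}  ✓accept
'b' @ 4: {11,12,13}  ✓accept
'b' @ 5: {11,12,13}  ✓accept
'b' @ 6: {11,12,13}  ✓accept
'b' @ 7: {11,12,13}  ✓accept
after full input: {11,12,13}  (accept=11 in)

Answer: ACCEPT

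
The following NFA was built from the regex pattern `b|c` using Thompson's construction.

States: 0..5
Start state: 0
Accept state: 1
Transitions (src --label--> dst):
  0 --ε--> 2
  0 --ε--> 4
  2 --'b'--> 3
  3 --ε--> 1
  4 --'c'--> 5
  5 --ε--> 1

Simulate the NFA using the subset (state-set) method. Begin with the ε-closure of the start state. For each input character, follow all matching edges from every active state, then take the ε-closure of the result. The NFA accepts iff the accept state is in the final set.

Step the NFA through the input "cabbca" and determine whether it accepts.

start: ε-closure({0}) = {0,2,4}
'c' @ 1: {1,5}  [accepting]
'a' @ 2: {}  — no active states
rest 'bbca' ignored (set empty)
final: {}; accept 1 not in set

Answer: REJECT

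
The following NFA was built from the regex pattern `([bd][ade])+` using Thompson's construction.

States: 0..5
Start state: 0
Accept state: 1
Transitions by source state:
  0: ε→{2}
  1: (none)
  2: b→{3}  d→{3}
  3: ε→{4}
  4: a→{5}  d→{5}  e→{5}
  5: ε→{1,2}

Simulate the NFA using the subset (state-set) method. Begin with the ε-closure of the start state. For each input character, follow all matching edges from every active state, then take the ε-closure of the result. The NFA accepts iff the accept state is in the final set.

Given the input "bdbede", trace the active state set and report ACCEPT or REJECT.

Answer: ACCEPT

Trace:
start: ε-closure({0}) = {0,2}
'b' @ 1: {3,4}
'd' @ 2: {1,2,5}  (accept∈set)
'b' @ 3: {3,4}
'e' @ 4: {1,2,5}  (accept∈set)
'd' @ 5: {3,4}
'e' @ 6: {1,2,5}  (accept∈set)
after full input: {1,2,5}  (accept=1 in)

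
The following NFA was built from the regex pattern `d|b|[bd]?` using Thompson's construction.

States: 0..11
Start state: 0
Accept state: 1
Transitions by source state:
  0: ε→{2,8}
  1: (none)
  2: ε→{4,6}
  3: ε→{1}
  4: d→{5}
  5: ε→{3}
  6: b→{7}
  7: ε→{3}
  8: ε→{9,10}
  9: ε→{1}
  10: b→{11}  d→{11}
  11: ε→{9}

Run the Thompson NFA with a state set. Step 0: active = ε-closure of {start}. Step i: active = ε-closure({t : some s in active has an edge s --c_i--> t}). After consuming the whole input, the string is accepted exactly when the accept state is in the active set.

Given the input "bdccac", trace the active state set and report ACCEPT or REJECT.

Answer: REJECT

Steps:
initial (ε-close {0}): {0,1,2,4,6,8,9,10}
'b' @ 1: {1,3,7,9,11}  [accepting]
'd' @ 2: {}  — state set empty
rest 'ccac' ignored (set empty)
end set {} — state 1 not in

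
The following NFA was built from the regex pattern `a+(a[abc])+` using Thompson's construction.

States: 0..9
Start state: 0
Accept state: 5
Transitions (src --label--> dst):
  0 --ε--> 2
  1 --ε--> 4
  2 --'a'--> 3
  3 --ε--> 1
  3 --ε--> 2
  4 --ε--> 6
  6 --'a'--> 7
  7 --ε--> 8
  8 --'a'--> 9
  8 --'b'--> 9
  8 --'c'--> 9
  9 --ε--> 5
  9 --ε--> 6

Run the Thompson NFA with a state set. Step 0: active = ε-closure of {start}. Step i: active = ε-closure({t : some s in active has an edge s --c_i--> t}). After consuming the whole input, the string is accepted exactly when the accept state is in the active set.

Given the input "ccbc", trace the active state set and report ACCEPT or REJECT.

Answer: REJECT

Derivation:
S₀ = ε-closure({0}) = {0,2}
'c' @ 1: {}  — state set empty
rest 'cbc' ignored (set empty)
final: {}; accept 5 not in set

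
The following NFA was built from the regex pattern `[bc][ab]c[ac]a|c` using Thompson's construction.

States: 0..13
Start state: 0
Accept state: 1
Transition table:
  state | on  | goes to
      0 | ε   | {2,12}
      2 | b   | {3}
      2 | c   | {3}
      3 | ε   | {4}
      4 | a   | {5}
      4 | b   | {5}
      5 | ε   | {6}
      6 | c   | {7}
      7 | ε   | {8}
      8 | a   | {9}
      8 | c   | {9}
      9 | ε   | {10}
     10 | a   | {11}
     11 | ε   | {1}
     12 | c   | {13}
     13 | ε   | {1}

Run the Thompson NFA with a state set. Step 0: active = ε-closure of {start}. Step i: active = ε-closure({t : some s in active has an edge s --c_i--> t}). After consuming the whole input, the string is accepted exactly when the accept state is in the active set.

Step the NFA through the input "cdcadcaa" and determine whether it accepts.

start: ε-closure({0}) = {0,2,12}
'c' @ 1: {1,3,4,13}  (accept∈set)
'd' @ 2: {}  — state set empty
rest 'cadcaa' ignored (set empty)
after full input: {}  (accept=1 not in)

Answer: REJECT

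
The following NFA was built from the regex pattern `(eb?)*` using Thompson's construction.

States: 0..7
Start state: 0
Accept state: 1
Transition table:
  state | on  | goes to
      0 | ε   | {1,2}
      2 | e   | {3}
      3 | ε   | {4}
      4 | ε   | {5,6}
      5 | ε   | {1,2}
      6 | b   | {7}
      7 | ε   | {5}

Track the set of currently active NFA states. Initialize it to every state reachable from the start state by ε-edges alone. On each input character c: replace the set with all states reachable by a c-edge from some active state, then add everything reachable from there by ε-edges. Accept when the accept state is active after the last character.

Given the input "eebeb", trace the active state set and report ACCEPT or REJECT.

Answer: ACCEPT

Steps:
S₀ = ε-closure({0}) = {0,1,2}
'e' @ 1: {1,2,3,4,5,6}  (accept∈set)
'e' @ 2: {1,2,3,4,5,6}  (accept∈set)
'b' @ 3: {1,2,5,7}  (accept∈set)
'e' @ 4: {1,2,3,4,5,6}  (accept∈set)
'b' @ 5: {1,2,5,7}  (accept∈set)
final: {1,2,5,7}; accept 1 in set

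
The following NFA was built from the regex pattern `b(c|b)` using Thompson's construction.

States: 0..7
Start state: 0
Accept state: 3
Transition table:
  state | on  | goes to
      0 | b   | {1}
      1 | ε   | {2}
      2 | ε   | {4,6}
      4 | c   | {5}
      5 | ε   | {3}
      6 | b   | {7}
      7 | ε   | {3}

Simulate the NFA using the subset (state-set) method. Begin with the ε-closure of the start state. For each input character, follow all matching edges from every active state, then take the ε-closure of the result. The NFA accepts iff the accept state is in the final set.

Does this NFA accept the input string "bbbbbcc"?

Answer: REJECT

Derivation:
S₀ = ε-closure({0}) = {0}
'b' @ 1: {1,2,4,6}
'b' @ 2: {3,7}  ✓accept
'b' @ 3: {}  — dead — no transitions
rest 'bbcc' ignored (set empty)
final: {}; accept 3 not in set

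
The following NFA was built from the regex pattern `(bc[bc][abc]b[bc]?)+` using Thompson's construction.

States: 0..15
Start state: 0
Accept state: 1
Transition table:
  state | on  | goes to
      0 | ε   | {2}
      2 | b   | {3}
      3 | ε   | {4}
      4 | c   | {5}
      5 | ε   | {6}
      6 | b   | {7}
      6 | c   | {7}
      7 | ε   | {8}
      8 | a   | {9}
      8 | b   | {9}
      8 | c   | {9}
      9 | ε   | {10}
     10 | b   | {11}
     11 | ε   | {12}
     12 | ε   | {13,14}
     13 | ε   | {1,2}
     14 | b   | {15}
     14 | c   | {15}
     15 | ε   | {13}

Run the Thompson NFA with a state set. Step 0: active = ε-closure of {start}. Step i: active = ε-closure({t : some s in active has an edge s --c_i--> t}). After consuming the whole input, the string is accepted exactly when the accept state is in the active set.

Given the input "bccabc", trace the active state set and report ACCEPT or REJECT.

initial (ε-close {0}): {0,2}
'b' @ 1: {3,4}
'c' @ 2: {5,6}
'c' @ 3: {7,8}
'a' @ 4: {9,10}
'b' @ 5: {1,2,11,12,13,14}  [accepting]
'c' @ 6: {1,2,13,15}  [accepting]
after full input: {1,2,13,15}  (accept=1 in)

Answer: ACCEPT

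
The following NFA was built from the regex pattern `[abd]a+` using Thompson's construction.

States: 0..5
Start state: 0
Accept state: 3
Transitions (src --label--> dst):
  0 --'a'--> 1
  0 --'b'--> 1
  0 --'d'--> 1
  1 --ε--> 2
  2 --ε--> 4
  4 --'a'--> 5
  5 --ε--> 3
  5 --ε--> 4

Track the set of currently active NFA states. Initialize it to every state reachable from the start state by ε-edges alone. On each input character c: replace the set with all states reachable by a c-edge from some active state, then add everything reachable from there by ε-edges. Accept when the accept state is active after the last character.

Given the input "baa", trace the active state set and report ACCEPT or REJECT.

Answer: ACCEPT

Steps:
initial (ε-close {0}): {0}
'b' @ 1: {1,2,4}
'a' @ 2: {3,4,5}  (accept∈set)
'a' @ 3: {3,4,5}  (accept∈set)
after full input: {3,4,5}  (accept=3 in)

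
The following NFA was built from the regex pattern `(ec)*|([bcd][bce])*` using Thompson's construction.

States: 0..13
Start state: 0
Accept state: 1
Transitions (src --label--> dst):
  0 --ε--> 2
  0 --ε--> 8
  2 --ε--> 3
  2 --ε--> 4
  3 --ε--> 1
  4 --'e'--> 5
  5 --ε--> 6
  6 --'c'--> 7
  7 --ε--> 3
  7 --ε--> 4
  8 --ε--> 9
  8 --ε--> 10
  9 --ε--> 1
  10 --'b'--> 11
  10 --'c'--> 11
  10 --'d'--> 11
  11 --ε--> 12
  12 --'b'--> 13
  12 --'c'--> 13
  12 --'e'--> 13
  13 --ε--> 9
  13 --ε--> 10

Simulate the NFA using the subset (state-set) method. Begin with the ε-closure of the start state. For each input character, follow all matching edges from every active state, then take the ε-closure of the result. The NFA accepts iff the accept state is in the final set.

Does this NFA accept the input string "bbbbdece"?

initial (ε-close {0}): {0,1,2,3,4,8,9,10}
'b' @ 1: {11,12}
'b' @ 2: {1,9,10,13}  (accept∈set)
'b' @ 3: {11,12}
'b' @ 4: {1,9,10,13}  (accept∈set)
'd' @ 5: {11,12}
'e' @ 6: {1,9,10,13}  (accept∈set)
'c' @ 7: {11,12}
'e' @ 8: {1,9,10,13}  (accept∈set)
after full input: {1,9,10,13}  (accept=1 in)

Answer: ACCEPT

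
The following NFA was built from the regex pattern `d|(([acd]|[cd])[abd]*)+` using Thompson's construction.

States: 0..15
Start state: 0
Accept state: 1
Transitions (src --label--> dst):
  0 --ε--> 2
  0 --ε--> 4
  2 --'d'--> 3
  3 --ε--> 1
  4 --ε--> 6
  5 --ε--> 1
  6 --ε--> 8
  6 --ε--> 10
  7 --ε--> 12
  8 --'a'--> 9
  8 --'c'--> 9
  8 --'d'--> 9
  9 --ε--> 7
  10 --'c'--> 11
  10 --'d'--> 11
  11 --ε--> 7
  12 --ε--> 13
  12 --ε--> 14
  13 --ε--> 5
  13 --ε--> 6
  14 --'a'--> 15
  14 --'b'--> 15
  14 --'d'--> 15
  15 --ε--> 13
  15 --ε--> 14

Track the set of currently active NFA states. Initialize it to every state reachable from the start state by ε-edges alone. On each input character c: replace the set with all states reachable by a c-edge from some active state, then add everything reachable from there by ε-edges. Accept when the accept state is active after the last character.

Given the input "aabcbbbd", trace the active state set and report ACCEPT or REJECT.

Answer: ACCEPT

Derivation:
initial (ε-close {0}): {0,2,4,6,8,10}
'a' @ 1: {1,5,6,7,8,9,10,12,13,14}  ✓accept
'a' @ 2: {1,5,6,7,8,9,10,12,13,14,15}  ✓accept
'b' @ 3: {1,5,6,8,10,13,14,15}  ✓accept
'c' @ 4: {1,5,6,7,8,9,10,11,12,13,14}  ✓accept
'b' @ 5: {1,5,6,8,10,13,14,15}  ✓accept
'b' @ 6: {1,5,6,8,10,13,14,15}  ✓accept
'b' @ 7: {1,5,6,8,10,13,14,15}  ✓accept
'd' @ 8: {1,5,6,7,8,9,10,11,12,13,14,15}  ✓accept
after full input: {1,5,6,7,8,9,10,11,12,13,14,15}  (accept=1 in)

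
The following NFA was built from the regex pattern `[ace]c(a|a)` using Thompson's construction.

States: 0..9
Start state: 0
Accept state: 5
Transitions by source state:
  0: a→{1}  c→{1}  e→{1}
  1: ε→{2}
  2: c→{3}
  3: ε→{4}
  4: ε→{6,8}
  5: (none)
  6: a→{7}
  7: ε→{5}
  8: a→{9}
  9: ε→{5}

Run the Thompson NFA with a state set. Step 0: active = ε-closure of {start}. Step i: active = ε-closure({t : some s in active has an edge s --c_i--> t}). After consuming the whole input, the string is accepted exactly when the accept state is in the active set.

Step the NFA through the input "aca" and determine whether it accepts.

Answer: ACCEPT

Trace:
S₀ = ε-closure({0}) = {0}
'a' @ 1: {1,2}
'c' @ 2: {3,4,6,8}
'a' @ 3: {5,7,9}  ✓accept
after full input: {5,7,9}  (accept=5 in)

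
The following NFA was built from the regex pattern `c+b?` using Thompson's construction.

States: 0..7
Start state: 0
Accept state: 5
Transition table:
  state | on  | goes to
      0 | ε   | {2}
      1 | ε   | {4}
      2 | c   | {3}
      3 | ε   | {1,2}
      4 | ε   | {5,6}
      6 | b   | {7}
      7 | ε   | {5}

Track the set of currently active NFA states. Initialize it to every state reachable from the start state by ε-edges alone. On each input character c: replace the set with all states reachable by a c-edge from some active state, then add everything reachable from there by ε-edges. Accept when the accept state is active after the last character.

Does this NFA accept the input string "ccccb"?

Answer: ACCEPT

Steps:
initial (ε-close {0}): {0,2}
'c' @ 1: {1,2,3,4,5,6}  [accepting]
'c' @ 2: {1,2,3,4,5,6}  [accepting]
'c' @ 3: {1,2,3,4,5,6}  [accepting]
'c' @ 4: {1,2,3,4,5,6}  [accepting]
'b' @ 5: {5,7}  [accepting]
after full input: {5,7}  (accept=5 in)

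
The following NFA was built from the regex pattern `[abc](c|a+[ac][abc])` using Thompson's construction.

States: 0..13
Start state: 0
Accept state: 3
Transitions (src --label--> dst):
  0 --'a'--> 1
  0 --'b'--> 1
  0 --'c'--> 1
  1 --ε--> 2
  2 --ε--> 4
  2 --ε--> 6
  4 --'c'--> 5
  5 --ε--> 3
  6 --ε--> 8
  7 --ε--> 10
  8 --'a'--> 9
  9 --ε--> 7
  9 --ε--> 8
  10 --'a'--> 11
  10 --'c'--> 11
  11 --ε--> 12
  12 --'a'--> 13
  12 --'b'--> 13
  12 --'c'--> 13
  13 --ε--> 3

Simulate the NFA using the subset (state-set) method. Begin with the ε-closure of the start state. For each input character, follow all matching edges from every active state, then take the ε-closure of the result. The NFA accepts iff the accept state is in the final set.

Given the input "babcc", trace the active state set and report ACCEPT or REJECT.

initial (ε-close {0}): {0}
'b' @ 1: {1,2,4,6,8}
'a' @ 2: {7,8,9,10}
'b' @ 3: {}  — state set empty
rest 'cc' ignored (set empty)
end set {} — state 3 not in

Answer: REJECT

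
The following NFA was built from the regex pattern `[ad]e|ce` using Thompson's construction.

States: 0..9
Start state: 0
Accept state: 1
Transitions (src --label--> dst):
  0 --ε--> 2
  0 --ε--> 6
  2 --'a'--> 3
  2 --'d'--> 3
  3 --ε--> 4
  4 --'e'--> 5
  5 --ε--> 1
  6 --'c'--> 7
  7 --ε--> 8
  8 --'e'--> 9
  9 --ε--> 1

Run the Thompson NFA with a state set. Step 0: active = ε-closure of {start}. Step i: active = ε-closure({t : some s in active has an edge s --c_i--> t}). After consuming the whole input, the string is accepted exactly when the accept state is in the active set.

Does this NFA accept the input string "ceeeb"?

S₀ = ε-closure({0}) = {0,2,6}
'c' @ 1: {7,8}
'e' @ 2: {1,9}  [accepting]
'e' @ 3: {}  — dead — no transitions
rest 'eb' ignored (set empty)
after full input: {}  (accept=1 not in)

Answer: REJECT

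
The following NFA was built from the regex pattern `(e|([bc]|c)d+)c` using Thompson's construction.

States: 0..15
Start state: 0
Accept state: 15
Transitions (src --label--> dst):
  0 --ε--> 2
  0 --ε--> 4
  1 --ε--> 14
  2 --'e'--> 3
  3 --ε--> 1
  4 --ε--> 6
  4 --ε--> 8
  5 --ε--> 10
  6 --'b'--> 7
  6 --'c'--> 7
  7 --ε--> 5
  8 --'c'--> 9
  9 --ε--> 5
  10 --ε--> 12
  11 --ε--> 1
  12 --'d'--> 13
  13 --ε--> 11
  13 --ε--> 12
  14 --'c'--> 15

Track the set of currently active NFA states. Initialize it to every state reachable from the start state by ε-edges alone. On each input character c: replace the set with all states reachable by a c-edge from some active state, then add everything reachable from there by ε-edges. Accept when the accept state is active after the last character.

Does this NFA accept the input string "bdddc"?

initial (ε-close {0}): {0,2,4,6,8}
'b' @ 1: {5,7,10,12}
'd' @ 2: {1,11,12,13,14}
'd' @ 3: {1,11,12,13,14}
'd' @ 4: {1,11,12,13,14}
'c' @ 5: {15}  (accept∈set)
after full input: {15}  (accept=15 in)

Answer: ACCEPT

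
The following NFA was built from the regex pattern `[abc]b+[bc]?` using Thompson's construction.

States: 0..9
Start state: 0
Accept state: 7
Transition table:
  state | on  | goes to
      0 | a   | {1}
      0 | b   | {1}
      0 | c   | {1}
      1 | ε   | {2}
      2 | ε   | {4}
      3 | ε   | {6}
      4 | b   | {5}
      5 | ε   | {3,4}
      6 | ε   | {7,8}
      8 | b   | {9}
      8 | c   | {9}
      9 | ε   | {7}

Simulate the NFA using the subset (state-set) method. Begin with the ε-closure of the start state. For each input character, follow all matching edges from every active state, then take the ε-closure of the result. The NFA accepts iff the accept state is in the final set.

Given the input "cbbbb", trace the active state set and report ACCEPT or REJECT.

S₀ = ε-closure({0}) = {0}
'c' @ 1: {1,2,4}
'b' @ 2: {3,4,5,6,7,8}  (accept∈set)
'b' @ 3: {3,4,5,6,7,8,9}  (accept∈set)
'b' @ 4: {3,4,5,6,7,8,9}  (accept∈set)
'b' @ 5: {3,4,5,6,7,8,9}  (accept∈set)
final: {3,4,5,6,7,8,9}; accept 7 in set

Answer: ACCEPT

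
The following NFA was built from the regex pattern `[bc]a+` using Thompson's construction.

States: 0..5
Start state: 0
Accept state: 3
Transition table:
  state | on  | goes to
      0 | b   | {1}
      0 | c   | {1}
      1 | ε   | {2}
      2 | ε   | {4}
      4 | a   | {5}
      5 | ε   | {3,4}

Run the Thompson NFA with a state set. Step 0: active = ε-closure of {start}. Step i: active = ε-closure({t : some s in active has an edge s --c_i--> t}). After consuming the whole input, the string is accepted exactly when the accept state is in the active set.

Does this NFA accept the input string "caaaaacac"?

Answer: REJECT

Steps:
initial (ε-close {0}): {0}
'c' @ 1: {1,2,4}
'a' @ 2: {3,4,5}  (accept∈set)
'a' @ 3: {3,4,5}  (accept∈set)
'a' @ 4: {3,4,5}  (accept∈set)
'a' @ 5: {3,4,5}  (accept∈set)
'a' @ 6: {3,4,5}  (accept∈set)
'c' @ 7: {}  — dead — no transitions
rest 'ac' ignored (set empty)
after full input: {}  (accept=3 not in)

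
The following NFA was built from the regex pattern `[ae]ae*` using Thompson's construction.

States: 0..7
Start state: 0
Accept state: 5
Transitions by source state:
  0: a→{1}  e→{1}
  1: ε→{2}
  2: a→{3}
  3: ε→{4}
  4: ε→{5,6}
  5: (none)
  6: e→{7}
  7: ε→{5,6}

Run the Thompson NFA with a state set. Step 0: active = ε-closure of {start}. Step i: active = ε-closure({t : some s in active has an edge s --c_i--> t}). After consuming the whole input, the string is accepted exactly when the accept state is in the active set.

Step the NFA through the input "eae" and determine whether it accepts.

Answer: ACCEPT

Trace:
start: ε-closure({0}) = {0}
'e' @ 1: {1,2}
'a' @ 2: {3,4,5,6}  ✓accept
'e' @ 3: {5,6,7}  ✓accept
final: {5,6,7}; accept 5 in set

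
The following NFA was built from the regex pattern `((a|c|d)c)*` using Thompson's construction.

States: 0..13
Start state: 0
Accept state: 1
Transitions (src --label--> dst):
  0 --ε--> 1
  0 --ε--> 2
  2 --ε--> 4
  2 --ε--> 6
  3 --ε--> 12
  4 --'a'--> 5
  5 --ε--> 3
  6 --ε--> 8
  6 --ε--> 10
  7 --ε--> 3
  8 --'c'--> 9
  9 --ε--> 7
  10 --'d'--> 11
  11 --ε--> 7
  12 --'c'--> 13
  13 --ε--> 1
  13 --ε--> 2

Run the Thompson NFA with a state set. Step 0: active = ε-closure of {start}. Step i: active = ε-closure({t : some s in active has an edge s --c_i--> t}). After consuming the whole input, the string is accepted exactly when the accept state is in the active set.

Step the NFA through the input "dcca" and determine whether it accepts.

initial (ε-close {0}): {0,1,2,4,6,8,10}
'd' @ 1: {3,7,11,12}
'c' @ 2: {1,2,4,6,8,10,13}  ✓accept
'c' @ 3: {3,7,9,12}
'a' @ 4: {}  — dead — no transitions
end set {} — state 1 not in

Answer: REJECT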